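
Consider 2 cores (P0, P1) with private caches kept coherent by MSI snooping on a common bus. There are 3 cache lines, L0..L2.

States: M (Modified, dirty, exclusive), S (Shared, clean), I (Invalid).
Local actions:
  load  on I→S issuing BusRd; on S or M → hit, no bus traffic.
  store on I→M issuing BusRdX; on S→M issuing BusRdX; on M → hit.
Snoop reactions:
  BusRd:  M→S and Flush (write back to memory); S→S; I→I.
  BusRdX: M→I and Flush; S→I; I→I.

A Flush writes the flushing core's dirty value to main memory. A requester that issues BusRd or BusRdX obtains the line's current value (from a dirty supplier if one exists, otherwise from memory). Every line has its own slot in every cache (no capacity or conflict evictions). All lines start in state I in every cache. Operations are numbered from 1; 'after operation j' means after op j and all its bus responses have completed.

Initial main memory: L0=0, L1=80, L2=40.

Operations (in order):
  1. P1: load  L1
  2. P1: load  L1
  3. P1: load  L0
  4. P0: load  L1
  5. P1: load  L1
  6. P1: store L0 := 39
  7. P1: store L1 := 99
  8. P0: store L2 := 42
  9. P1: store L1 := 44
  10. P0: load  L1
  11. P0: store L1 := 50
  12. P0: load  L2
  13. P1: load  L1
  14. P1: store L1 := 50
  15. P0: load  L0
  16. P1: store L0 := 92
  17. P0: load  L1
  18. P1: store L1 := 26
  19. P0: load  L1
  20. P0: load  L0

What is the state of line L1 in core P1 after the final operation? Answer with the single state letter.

  op1 P1: load  L1 → I/S on L1; bus BusRd; mem=80
  op2 P1: load  L1 → I/S on L1; bus (none); mem=80
  op3 P1: load  L0 → I/S on L0; bus BusRd; mem=0
  op4 P0: load  L1 → S/S on L1; bus BusRd; mem=80
  op5 P1: load  L1 → S/S on L1; bus (none); mem=80
  op6 P1: store L0 := 39 → I/M on L0; bus BusRdX; mem=0
  op7 P1: store L1 := 99 → I/M on L1; bus BusRdX; mem=80
  op8 P0: store L2 := 42 → M/I on L2; bus BusRdX; mem=40
  op9 P1: store L1 := 44 → I/M on L1; bus (none); mem=80
  op10 P0: load  L1 → S/S on L1; bus BusRd Flush; mem=44
  op11 P0: store L1 := 50 → M/I on L1; bus BusRdX; mem=44
  op12 P0: load  L2 → M/I on L2; bus (none); mem=40
  op13 P1: load  L1 → S/S on L1; bus BusRd Flush; mem=50
  op14 P1: store L1 := 50 → I/M on L1; bus BusRdX; mem=50
  op15 P0: load  L0 → S/S on L0; bus BusRd Flush; mem=39
  op16 P1: store L0 := 92 → I/M on L0; bus BusRdX; mem=39
  op17 P0: load  L1 → S/S on L1; bus BusRd Flush; mem=50
  op18 P1: store L1 := 26 → I/M on L1; bus BusRdX; mem=50
  op19 P0: load  L1 → S/S on L1; bus BusRd Flush; mem=26
  op20 P0: load  L0 → S/S on L0; bus BusRd Flush; mem=92

state = S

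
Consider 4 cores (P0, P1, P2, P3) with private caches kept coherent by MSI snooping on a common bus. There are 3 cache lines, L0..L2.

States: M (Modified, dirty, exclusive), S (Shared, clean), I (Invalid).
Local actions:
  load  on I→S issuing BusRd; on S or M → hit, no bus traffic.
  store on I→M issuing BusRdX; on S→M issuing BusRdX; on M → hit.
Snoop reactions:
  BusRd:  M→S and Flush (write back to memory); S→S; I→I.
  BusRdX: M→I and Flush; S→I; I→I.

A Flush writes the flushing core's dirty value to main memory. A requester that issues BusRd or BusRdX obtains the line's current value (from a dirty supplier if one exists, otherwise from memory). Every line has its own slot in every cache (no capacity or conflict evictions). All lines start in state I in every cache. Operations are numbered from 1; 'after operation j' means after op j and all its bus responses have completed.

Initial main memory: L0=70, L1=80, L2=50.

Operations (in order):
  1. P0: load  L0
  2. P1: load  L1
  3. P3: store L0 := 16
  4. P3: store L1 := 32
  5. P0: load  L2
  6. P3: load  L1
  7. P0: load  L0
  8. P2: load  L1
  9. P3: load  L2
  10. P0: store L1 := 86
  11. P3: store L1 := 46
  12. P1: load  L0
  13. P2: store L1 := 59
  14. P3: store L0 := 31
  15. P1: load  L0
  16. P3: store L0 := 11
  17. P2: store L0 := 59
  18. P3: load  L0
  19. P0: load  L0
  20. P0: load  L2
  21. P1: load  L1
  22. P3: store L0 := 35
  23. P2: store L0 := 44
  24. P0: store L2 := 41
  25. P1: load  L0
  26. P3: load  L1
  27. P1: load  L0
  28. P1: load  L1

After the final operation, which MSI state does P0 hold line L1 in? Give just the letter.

state = I

step 1: P0: load  L0  ⟶  SIII  (L0)  txn=BusRd  M[L0]=70
step 2: P1: load  L1  ⟶  ISII  (L1)  txn=BusRd  M[L1]=80
step 3: P3: store L0 := 16  ⟶  IIIM  (L0)  txn=BusRdX  M[L0]=70
step 4: P3: store L1 := 32  ⟶  IIIM  (L1)  txn=BusRdX  M[L1]=80
step 5: P0: load  L2  ⟶  SIII  (L2)  txn=BusRd  M[L2]=50
step 6: P3: load  L1  ⟶  IIIM  (L1)  txn=∅  M[L1]=80
step 7: P0: load  L0  ⟶  SIIS  (L0)  txn=BusRd+Flush  M[L0]=16
step 8: P2: load  L1  ⟶  IISS  (L1)  txn=BusRd+Flush  M[L1]=32
step 9: P3: load  L2  ⟶  SIIS  (L2)  txn=BusRd  M[L2]=50
step 10: P0: store L1 := 86  ⟶  MIII  (L1)  txn=BusRdX  M[L1]=32
step 11: P3: store L1 := 46  ⟶  IIIM  (L1)  txn=BusRdX+Flush  M[L1]=86
step 12: P1: load  L0  ⟶  SSIS  (L0)  txn=BusRd  M[L0]=16
step 13: P2: store L1 := 59  ⟶  IIMI  (L1)  txn=BusRdX+Flush  M[L1]=46
step 14: P3: store L0 := 31  ⟶  IIIM  (L0)  txn=BusRdX  M[L0]=16
step 15: P1: load  L0  ⟶  ISIS  (L0)  txn=BusRd+Flush  M[L0]=31
step 16: P3: store L0 := 11  ⟶  IIIM  (L0)  txn=BusRdX  M[L0]=31
step 17: P2: store L0 := 59  ⟶  IIMI  (L0)  txn=BusRdX+Flush  M[L0]=11
step 18: P3: load  L0  ⟶  IISS  (L0)  txn=BusRd+Flush  M[L0]=59
step 19: P0: load  L0  ⟶  SISS  (L0)  txn=BusRd  M[L0]=59
step 20: P0: load  L2  ⟶  SIIS  (L2)  txn=∅  M[L2]=50
step 21: P1: load  L1  ⟶  ISSI  (L1)  txn=BusRd+Flush  M[L1]=59
step 22: P3: store L0 := 35  ⟶  IIIM  (L0)  txn=BusRdX  M[L0]=59
step 23: P2: store L0 := 44  ⟶  IIMI  (L0)  txn=BusRdX+Flush  M[L0]=35
step 24: P0: store L2 := 41  ⟶  MIII  (L2)  txn=BusRdX  M[L2]=50
step 25: P1: load  L0  ⟶  ISSI  (L0)  txn=BusRd+Flush  M[L0]=44
step 26: P3: load  L1  ⟶  ISSS  (L1)  txn=BusRd  M[L1]=59
step 27: P1: load  L0  ⟶  ISSI  (L0)  txn=∅  M[L0]=44
step 28: P1: load  L1  ⟶  ISSS  (L1)  txn=∅  M[L1]=59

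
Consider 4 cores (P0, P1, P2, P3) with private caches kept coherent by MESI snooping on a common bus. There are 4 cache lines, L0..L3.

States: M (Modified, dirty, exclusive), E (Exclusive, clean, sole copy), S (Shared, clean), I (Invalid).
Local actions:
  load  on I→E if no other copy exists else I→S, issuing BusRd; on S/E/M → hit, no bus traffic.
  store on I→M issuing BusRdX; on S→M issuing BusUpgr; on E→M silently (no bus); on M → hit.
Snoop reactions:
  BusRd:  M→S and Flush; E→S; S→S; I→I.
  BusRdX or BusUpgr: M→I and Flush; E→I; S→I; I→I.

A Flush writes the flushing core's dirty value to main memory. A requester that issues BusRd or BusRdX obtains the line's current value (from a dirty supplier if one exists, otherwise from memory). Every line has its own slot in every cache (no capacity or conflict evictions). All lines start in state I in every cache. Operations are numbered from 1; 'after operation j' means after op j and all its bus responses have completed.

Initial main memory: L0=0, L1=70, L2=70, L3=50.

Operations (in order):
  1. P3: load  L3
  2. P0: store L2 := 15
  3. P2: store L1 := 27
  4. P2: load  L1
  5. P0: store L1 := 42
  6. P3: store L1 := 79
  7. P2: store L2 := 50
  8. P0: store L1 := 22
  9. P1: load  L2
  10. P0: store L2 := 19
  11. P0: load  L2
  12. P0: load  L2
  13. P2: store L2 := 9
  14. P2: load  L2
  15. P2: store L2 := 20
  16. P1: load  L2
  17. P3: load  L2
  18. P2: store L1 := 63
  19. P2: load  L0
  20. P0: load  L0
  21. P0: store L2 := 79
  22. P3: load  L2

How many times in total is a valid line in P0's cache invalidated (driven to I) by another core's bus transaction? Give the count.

invalidations = 4

  op1 P3: load  L3 → I/I/I/E on L3; bus BusRd; mem=50
  op2 P0: store L2 := 15 → M/I/I/I on L2; bus BusRdX; mem=70
  op3 P2: store L1 := 27 → I/I/M/I on L1; bus BusRdX; mem=70
  op4 P2: load  L1 → I/I/M/I on L1; bus (none); mem=70
  op5 P0: store L1 := 42 → M/I/I/I on L1; bus BusRdX Flush; mem=27
  op6 P3: store L1 := 79 → I/I/I/M on L1; bus BusRdX Flush; mem=42
  op7 P2: store L2 := 50 → I/I/M/I on L2; bus BusRdX Flush; mem=15
  op8 P0: store L1 := 22 → M/I/I/I on L1; bus BusRdX Flush; mem=79
  op9 P1: load  L2 → I/S/S/I on L2; bus BusRd Flush; mem=50
  op10 P0: store L2 := 19 → M/I/I/I on L2; bus BusRdX; mem=50
  op11 P0: load  L2 → M/I/I/I on L2; bus (none); mem=50
  op12 P0: load  L2 → M/I/I/I on L2; bus (none); mem=50
  op13 P2: store L2 := 9 → I/I/M/I on L2; bus BusRdX Flush; mem=19
  op14 P2: load  L2 → I/I/M/I on L2; bus (none); mem=19
  op15 P2: store L2 := 20 → I/I/M/I on L2; bus (none); mem=19
  op16 P1: load  L2 → I/S/S/I on L2; bus BusRd Flush; mem=20
  op17 P3: load  L2 → I/S/S/S on L2; bus BusRd; mem=20
  op18 P2: store L1 := 63 → I/I/M/I on L1; bus BusRdX Flush; mem=22
  op19 P2: load  L0 → I/I/E/I on L0; bus BusRd; mem=0
  op20 P0: load  L0 → S/I/S/I on L0; bus BusRd; mem=0
  op21 P0: store L2 := 79 → M/I/I/I on L2; bus BusRdX; mem=20
  op22 P3: load  L2 → S/I/I/S on L2; bus BusRd Flush; mem=79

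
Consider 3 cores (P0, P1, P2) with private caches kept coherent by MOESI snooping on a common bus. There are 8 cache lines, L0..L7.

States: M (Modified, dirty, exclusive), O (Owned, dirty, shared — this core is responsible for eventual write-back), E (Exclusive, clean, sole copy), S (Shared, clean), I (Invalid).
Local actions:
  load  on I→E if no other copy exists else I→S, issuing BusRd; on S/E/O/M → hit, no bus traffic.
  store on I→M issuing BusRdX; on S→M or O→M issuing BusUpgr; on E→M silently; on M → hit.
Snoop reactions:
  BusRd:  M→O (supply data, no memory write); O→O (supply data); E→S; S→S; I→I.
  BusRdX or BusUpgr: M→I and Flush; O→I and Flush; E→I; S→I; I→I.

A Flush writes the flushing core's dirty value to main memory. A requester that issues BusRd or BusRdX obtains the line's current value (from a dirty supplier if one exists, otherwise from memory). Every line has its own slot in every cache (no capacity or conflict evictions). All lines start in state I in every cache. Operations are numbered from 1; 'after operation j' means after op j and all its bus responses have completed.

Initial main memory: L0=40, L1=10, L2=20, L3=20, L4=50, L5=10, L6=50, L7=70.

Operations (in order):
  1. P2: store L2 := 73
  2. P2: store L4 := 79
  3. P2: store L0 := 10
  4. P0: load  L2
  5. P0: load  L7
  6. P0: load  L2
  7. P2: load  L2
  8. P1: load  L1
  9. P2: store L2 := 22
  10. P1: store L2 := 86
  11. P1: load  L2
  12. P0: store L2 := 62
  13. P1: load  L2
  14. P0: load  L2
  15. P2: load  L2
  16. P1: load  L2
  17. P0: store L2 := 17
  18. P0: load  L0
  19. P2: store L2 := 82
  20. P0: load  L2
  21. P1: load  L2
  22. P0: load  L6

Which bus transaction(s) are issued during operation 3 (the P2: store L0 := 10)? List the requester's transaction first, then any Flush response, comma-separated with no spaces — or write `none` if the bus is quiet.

bus = BusRdX

  op1 P2: store L2 := 73 → I/I/M on L2; bus BusRdX; mem=20
  op2 P2: store L4 := 79 → I/I/M on L4; bus BusRdX; mem=50
  op3 P2: store L0 := 10 → I/I/M on L0; bus BusRdX; mem=40
  op4 P0: load  L2 → S/I/O on L2; bus BusRd; mem=20
  op5 P0: load  L7 → E/I/I on L7; bus BusRd; mem=70
  op6 P0: load  L2 → S/I/O on L2; bus (none); mem=20
  op7 P2: load  L2 → S/I/O on L2; bus (none); mem=20
  op8 P1: load  L1 → I/E/I on L1; bus BusRd; mem=10
  op9 P2: store L2 := 22 → I/I/M on L2; bus BusUpgr; mem=20
  op10 P1: store L2 := 86 → I/M/I on L2; bus BusRdX Flush; mem=22
  op11 P1: load  L2 → I/M/I on L2; bus (none); mem=22
  op12 P0: store L2 := 62 → M/I/I on L2; bus BusRdX Flush; mem=86
  op13 P1: load  L2 → O/S/I on L2; bus BusRd; mem=86
  op14 P0: load  L2 → O/S/I on L2; bus (none); mem=86
  op15 P2: load  L2 → O/S/S on L2; bus BusRd; mem=86
  op16 P1: load  L2 → O/S/S on L2; bus (none); mem=86
  op17 P0: store L2 := 17 → M/I/I on L2; bus BusUpgr; mem=86
  op18 P0: load  L0 → S/I/O on L0; bus BusRd; mem=40
  op19 P2: store L2 := 82 → I/I/M on L2; bus BusRdX Flush; mem=17
  op20 P0: load  L2 → S/I/O on L2; bus BusRd; mem=17
  op21 P1: load  L2 → S/S/O on L2; bus BusRd; mem=17
  op22 P0: load  L6 → E/I/I on L6; bus BusRd; mem=50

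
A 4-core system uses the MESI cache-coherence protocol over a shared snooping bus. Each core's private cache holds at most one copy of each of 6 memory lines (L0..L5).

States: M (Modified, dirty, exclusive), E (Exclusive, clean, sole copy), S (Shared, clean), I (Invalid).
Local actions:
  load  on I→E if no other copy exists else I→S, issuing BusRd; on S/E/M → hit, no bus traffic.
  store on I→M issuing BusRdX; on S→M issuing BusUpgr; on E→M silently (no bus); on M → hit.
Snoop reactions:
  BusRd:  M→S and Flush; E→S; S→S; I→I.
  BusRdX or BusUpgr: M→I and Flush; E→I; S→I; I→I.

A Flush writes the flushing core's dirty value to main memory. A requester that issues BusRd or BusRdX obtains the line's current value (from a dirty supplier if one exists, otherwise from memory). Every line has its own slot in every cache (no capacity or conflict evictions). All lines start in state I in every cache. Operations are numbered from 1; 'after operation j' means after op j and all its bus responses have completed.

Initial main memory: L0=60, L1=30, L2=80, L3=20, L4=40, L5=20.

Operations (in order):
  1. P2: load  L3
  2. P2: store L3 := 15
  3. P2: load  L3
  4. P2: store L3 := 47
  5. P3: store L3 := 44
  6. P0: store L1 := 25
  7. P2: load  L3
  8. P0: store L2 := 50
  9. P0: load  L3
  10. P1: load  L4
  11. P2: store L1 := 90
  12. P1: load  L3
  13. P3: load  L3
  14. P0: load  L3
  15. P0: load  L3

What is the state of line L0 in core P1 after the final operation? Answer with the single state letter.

[1] P2: load  L3 | P0:I, P1:I, P2:E(20), P3:I | bus: BusRd
[2] P2: store L3 := 15 | P0:I, P1:I, P2:M(15), P3:I | bus: none
[3] P2: load  L3 | P0:I, P1:I, P2:M(15), P3:I | bus: none
[4] P2: store L3 := 47 | P0:I, P1:I, P2:M(47), P3:I | bus: none
[5] P3: store L3 := 44 | P0:I, P1:I, P2:I, P3:M(44) | bus: BusRdX,Flush
[6] P0: store L1 := 25 | P0:M(25), P1:I, P2:I, P3:I | bus: BusRdX
[7] P2: load  L3 | P0:I, P1:I, P2:S(44), P3:S(44) | bus: BusRd,Flush
[8] P0: store L2 := 50 | P0:M(50), P1:I, P2:I, P3:I | bus: BusRdX
[9] P0: load  L3 | P0:S(44), P1:I, P2:S(44), P3:S(44) | bus: BusRd
[10] P1: load  L4 | P0:I, P1:E(40), P2:I, P3:I | bus: BusRd
[11] P2: store L1 := 90 | P0:I, P1:I, P2:M(90), P3:I | bus: BusRdX,Flush
[12] P1: load  L3 | P0:S(44), P1:S(44), P2:S(44), P3:S(44) | bus: BusRd
[13] P3: load  L3 | P0:S(44), P1:S(44), P2:S(44), P3:S(44) | bus: none
[14] P0: load  L3 | P0:S(44), P1:S(44), P2:S(44), P3:S(44) | bus: none
[15] P0: load  L3 | P0:S(44), P1:S(44), P2:S(44), P3:S(44) | bus: none

state = I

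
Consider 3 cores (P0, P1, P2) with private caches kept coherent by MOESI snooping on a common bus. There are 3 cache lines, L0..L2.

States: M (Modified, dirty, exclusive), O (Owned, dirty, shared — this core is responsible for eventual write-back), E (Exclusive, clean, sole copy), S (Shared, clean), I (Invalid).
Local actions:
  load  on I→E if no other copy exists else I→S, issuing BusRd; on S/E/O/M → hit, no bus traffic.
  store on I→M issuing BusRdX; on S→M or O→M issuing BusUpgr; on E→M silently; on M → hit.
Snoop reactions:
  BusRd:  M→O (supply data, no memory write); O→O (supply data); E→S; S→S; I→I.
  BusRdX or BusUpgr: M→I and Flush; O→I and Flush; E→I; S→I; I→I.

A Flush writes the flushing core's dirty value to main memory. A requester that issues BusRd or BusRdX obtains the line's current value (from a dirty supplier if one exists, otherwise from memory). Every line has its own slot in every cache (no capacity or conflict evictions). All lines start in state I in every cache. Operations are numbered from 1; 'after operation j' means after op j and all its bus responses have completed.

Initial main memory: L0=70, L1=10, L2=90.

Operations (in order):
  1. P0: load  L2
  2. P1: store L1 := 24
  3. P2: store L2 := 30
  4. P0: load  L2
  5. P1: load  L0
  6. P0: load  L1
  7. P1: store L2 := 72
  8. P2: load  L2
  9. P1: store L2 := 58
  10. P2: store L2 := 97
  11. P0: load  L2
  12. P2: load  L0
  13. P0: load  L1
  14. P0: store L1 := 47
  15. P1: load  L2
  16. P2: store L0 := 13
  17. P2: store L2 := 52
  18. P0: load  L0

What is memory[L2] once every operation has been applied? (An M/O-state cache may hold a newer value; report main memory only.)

memory[L2] = 58

  op1 P0: load  L2 → E/I/I on L2; bus BusRd; mem=90
  op2 P1: store L1 := 24 → I/M/I on L1; bus BusRdX; mem=10
  op3 P2: store L2 := 30 → I/I/M on L2; bus BusRdX; mem=90
  op4 P0: load  L2 → S/I/O on L2; bus BusRd; mem=90
  op5 P1: load  L0 → I/E/I on L0; bus BusRd; mem=70
  op6 P0: load  L1 → S/O/I on L1; bus BusRd; mem=10
  op7 P1: store L2 := 72 → I/M/I on L2; bus BusRdX Flush; mem=30
  op8 P2: load  L2 → I/O/S on L2; bus BusRd; mem=30
  op9 P1: store L2 := 58 → I/M/I on L2; bus BusUpgr; mem=30
  op10 P2: store L2 := 97 → I/I/M on L2; bus BusRdX Flush; mem=58
  op11 P0: load  L2 → S/I/O on L2; bus BusRd; mem=58
  op12 P2: load  L0 → I/S/S on L0; bus BusRd; mem=70
  op13 P0: load  L1 → S/O/I on L1; bus (none); mem=10
  op14 P0: store L1 := 47 → M/I/I on L1; bus BusUpgr Flush; mem=24
  op15 P1: load  L2 → S/S/O on L2; bus BusRd; mem=58
  op16 P2: store L0 := 13 → I/I/M on L0; bus BusUpgr; mem=70
  op17 P2: store L2 := 52 → I/I/M on L2; bus BusUpgr; mem=58
  op18 P0: load  L0 → S/I/O on L0; bus BusRd; mem=70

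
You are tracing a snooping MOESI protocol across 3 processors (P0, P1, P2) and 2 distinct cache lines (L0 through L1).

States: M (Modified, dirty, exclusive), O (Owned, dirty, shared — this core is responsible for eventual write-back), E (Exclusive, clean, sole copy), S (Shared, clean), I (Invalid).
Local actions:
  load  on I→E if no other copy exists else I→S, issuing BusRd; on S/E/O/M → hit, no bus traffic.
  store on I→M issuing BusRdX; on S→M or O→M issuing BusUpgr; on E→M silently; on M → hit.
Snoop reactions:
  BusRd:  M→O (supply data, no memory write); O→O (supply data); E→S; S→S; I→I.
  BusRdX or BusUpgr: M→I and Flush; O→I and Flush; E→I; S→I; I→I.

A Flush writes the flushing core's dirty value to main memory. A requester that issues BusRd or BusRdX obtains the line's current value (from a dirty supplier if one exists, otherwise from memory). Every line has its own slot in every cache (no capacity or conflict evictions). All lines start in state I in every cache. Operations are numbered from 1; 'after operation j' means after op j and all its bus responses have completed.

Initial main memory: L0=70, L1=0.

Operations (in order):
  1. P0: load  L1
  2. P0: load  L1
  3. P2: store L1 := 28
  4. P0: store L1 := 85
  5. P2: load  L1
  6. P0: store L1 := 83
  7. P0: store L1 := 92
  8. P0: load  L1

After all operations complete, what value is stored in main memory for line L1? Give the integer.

memory[L1] = 28

step 1: P0: load  L1  ⟶  EII  (L1)  txn=BusRd  M[L1]=0
step 2: P0: load  L1  ⟶  EII  (L1)  txn=∅  M[L1]=0
step 3: P2: store L1 := 28  ⟶  IIM  (L1)  txn=BusRdX  M[L1]=0
step 4: P0: store L1 := 85  ⟶  MII  (L1)  txn=BusRdX+Flush  M[L1]=28
step 5: P2: load  L1  ⟶  OIS  (L1)  txn=BusRd  M[L1]=28
step 6: P0: store L1 := 83  ⟶  MII  (L1)  txn=BusUpgr  M[L1]=28
step 7: P0: store L1 := 92  ⟶  MII  (L1)  txn=∅  M[L1]=28
step 8: P0: load  L1  ⟶  MII  (L1)  txn=∅  M[L1]=28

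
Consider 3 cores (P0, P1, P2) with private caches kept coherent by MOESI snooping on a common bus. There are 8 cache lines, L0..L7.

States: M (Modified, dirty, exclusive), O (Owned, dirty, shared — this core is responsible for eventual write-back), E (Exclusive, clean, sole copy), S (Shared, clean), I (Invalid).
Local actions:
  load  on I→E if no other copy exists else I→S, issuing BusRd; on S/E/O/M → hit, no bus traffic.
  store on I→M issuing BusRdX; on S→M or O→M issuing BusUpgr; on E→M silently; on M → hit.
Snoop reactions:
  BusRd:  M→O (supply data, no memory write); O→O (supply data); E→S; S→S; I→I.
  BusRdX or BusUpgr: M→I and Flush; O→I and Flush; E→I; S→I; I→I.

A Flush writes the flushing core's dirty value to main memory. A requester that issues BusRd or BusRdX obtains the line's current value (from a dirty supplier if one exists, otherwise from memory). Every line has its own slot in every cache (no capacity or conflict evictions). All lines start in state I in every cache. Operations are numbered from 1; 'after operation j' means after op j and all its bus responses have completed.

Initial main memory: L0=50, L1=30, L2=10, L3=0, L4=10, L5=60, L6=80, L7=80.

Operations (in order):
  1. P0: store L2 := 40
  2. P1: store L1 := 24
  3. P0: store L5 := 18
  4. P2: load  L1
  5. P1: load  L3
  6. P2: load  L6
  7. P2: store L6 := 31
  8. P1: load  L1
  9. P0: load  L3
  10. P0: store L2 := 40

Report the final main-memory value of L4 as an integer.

  op1 P0: store L2 := 40 → M/I/I on L2; bus BusRdX; mem=10
  op2 P1: store L1 := 24 → I/M/I on L1; bus BusRdX; mem=30
  op3 P0: store L5 := 18 → M/I/I on L5; bus BusRdX; mem=60
  op4 P2: load  L1 → I/O/S on L1; bus BusRd; mem=30
  op5 P1: load  L3 → I/E/I on L3; bus BusRd; mem=0
  op6 P2: load  L6 → I/I/E on L6; bus BusRd; mem=80
  op7 P2: store L6 := 31 → I/I/M on L6; bus (none); mem=80
  op8 P1: load  L1 → I/O/S on L1; bus (none); mem=30
  op9 P0: load  L3 → S/S/I on L3; bus BusRd; mem=0
  op10 P0: store L2 := 40 → M/I/I on L2; bus (none); mem=10

memory[L4] = 10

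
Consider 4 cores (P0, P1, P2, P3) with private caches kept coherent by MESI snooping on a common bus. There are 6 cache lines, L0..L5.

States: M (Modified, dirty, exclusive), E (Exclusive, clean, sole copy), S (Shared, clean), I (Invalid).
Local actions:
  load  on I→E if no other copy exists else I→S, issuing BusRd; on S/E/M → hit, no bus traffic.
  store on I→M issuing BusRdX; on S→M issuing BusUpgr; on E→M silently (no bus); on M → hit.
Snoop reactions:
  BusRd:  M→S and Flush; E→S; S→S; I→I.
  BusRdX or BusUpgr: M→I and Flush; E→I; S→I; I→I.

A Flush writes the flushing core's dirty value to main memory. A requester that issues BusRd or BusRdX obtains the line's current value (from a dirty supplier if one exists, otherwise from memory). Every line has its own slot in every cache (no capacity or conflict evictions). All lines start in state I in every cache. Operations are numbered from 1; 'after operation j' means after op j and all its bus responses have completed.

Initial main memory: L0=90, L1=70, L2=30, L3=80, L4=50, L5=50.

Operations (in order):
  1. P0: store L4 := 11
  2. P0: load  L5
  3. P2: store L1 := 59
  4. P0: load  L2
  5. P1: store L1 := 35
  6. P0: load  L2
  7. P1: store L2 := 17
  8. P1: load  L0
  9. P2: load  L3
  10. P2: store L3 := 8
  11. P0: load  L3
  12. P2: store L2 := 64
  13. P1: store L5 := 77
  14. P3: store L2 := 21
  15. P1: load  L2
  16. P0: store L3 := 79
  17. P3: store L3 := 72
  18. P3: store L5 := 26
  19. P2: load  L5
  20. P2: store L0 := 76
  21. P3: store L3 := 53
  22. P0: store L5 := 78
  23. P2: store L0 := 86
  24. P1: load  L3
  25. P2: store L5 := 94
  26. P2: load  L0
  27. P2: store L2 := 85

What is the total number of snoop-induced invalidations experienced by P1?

[1] P0: store L4 := 11 | P0:M(11), P1:I, P2:I, P3:I | bus: BusRdX
[2] P0: load  L5 | P0:E(50), P1:I, P2:I, P3:I | bus: BusRd
[3] P2: store L1 := 59 | P0:I, P1:I, P2:M(59), P3:I | bus: BusRdX
[4] P0: load  L2 | P0:E(30), P1:I, P2:I, P3:I | bus: BusRd
[5] P1: store L1 := 35 | P0:I, P1:M(35), P2:I, P3:I | bus: BusRdX,Flush
[6] P0: load  L2 | P0:E(30), P1:I, P2:I, P3:I | bus: none
[7] P1: store L2 := 17 | P0:I, P1:M(17), P2:I, P3:I | bus: BusRdX
[8] P1: load  L0 | P0:I, P1:E(90), P2:I, P3:I | bus: BusRd
[9] P2: load  L3 | P0:I, P1:I, P2:E(80), P3:I | bus: BusRd
[10] P2: store L3 := 8 | P0:I, P1:I, P2:M(8), P3:I | bus: none
[11] P0: load  L3 | P0:S(8), P1:I, P2:S(8), P3:I | bus: BusRd,Flush
[12] P2: store L2 := 64 | P0:I, P1:I, P2:M(64), P3:I | bus: BusRdX,Flush
[13] P1: store L5 := 77 | P0:I, P1:M(77), P2:I, P3:I | bus: BusRdX
[14] P3: store L2 := 21 | P0:I, P1:I, P2:I, P3:M(21) | bus: BusRdX,Flush
[15] P1: load  L2 | P0:I, P1:S(21), P2:I, P3:S(21) | bus: BusRd,Flush
[16] P0: store L3 := 79 | P0:M(79), P1:I, P2:I, P3:I | bus: BusUpgr
[17] P3: store L3 := 72 | P0:I, P1:I, P2:I, P3:M(72) | bus: BusRdX,Flush
[18] P3: store L5 := 26 | P0:I, P1:I, P2:I, P3:M(26) | bus: BusRdX,Flush
[19] P2: load  L5 | P0:I, P1:I, P2:S(26), P3:S(26) | bus: BusRd,Flush
[20] P2: store L0 := 76 | P0:I, P1:I, P2:M(76), P3:I | bus: BusRdX
[21] P3: store L3 := 53 | P0:I, P1:I, P2:I, P3:M(53) | bus: none
[22] P0: store L5 := 78 | P0:M(78), P1:I, P2:I, P3:I | bus: BusRdX
[23] P2: store L0 := 86 | P0:I, P1:I, P2:M(86), P3:I | bus: none
[24] P1: load  L3 | P0:I, P1:S(53), P2:I, P3:S(53) | bus: BusRd,Flush
[25] P2: store L5 := 94 | P0:I, P1:I, P2:M(94), P3:I | bus: BusRdX,Flush
[26] P2: load  L0 | P0:I, P1:I, P2:M(86), P3:I | bus: none
[27] P2: store L2 := 85 | P0:I, P1:I, P2:M(85), P3:I | bus: BusRdX

invalidations = 4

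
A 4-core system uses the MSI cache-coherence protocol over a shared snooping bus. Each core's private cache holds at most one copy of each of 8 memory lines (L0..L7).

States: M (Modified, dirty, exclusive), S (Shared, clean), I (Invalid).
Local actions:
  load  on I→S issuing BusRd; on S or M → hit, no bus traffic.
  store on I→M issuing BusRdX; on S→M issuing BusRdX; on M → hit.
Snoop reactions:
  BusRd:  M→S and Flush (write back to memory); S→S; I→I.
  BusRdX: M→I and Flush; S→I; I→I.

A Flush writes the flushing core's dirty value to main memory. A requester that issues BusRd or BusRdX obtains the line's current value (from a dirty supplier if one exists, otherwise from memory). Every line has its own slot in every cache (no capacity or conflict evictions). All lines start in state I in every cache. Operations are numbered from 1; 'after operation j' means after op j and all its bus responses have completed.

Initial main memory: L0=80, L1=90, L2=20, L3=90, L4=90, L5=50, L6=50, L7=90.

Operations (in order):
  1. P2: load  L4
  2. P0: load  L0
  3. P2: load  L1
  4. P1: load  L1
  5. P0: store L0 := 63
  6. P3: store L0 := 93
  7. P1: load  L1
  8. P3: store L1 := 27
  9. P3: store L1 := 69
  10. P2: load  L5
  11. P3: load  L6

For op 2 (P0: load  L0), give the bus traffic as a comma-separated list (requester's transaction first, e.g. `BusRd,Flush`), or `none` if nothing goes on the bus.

bus = BusRd

[1] P2: load  L4 | P0:I, P1:I, P2:S(90), P3:I | bus: BusRd
[2] P0: load  L0 | P0:S(80), P1:I, P2:I, P3:I | bus: BusRd
[3] P2: load  L1 | P0:I, P1:I, P2:S(90), P3:I | bus: BusRd
[4] P1: load  L1 | P0:I, P1:S(90), P2:S(90), P3:I | bus: BusRd
[5] P0: store L0 := 63 | P0:M(63), P1:I, P2:I, P3:I | bus: BusRdX
[6] P3: store L0 := 93 | P0:I, P1:I, P2:I, P3:M(93) | bus: BusRdX,Flush
[7] P1: load  L1 | P0:I, P1:S(90), P2:S(90), P3:I | bus: none
[8] P3: store L1 := 27 | P0:I, P1:I, P2:I, P3:M(27) | bus: BusRdX
[9] P3: store L1 := 69 | P0:I, P1:I, P2:I, P3:M(69) | bus: none
[10] P2: load  L5 | P0:I, P1:I, P2:S(50), P3:I | bus: BusRd
[11] P3: load  L6 | P0:I, P1:I, P2:I, P3:S(50) | bus: BusRd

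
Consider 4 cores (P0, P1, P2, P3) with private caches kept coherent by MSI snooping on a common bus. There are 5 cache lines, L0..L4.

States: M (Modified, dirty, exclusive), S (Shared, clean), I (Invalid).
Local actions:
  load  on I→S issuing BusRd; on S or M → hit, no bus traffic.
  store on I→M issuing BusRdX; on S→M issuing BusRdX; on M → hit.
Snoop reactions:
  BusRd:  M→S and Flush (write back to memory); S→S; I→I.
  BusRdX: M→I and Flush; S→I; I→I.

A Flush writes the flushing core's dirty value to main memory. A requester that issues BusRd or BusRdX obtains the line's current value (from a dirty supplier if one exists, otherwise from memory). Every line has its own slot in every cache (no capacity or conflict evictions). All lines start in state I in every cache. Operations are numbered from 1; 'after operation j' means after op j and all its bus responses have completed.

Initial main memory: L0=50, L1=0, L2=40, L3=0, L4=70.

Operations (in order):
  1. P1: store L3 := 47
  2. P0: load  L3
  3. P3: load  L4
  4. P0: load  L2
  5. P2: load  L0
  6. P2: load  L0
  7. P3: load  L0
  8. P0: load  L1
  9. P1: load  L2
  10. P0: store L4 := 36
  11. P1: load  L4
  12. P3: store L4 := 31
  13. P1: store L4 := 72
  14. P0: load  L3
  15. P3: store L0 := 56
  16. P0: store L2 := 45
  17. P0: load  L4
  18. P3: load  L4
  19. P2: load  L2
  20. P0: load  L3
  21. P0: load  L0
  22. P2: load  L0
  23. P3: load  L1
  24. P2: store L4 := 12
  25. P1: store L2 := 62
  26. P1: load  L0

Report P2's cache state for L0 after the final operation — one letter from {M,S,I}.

state = S

step 1: P1: store L3 := 47  ⟶  IMII  (L3)  txn=BusRdX  M[L3]=0
step 2: P0: load  L3  ⟶  SSII  (L3)  txn=BusRd+Flush  M[L3]=47
step 3: P3: load  L4  ⟶  IIIS  (L4)  txn=BusRd  M[L4]=70
step 4: P0: load  L2  ⟶  SIII  (L2)  txn=BusRd  M[L2]=40
step 5: P2: load  L0  ⟶  IISI  (L0)  txn=BusRd  M[L0]=50
step 6: P2: load  L0  ⟶  IISI  (L0)  txn=∅  M[L0]=50
step 7: P3: load  L0  ⟶  IISS  (L0)  txn=BusRd  M[L0]=50
step 8: P0: load  L1  ⟶  SIII  (L1)  txn=BusRd  M[L1]=0
step 9: P1: load  L2  ⟶  SSII  (L2)  txn=BusRd  M[L2]=40
step 10: P0: store L4 := 36  ⟶  MIII  (L4)  txn=BusRdX  M[L4]=70
step 11: P1: load  L4  ⟶  SSII  (L4)  txn=BusRd+Flush  M[L4]=36
step 12: P3: store L4 := 31  ⟶  IIIM  (L4)  txn=BusRdX  M[L4]=36
step 13: P1: store L4 := 72  ⟶  IMII  (L4)  txn=BusRdX+Flush  M[L4]=31
step 14: P0: load  L3  ⟶  SSII  (L3)  txn=∅  M[L3]=47
step 15: P3: store L0 := 56  ⟶  IIIM  (L0)  txn=BusRdX  M[L0]=50
step 16: P0: store L2 := 45  ⟶  MIII  (L2)  txn=BusRdX  M[L2]=40
step 17: P0: load  L4  ⟶  SSII  (L4)  txn=BusRd+Flush  M[L4]=72
step 18: P3: load  L4  ⟶  SSIS  (L4)  txn=BusRd  M[L4]=72
step 19: P2: load  L2  ⟶  SISI  (L2)  txn=BusRd+Flush  M[L2]=45
step 20: P0: load  L3  ⟶  SSII  (L3)  txn=∅  M[L3]=47
step 21: P0: load  L0  ⟶  SIIS  (L0)  txn=BusRd+Flush  M[L0]=56
step 22: P2: load  L0  ⟶  SISS  (L0)  txn=BusRd  M[L0]=56
step 23: P3: load  L1  ⟶  SIIS  (L1)  txn=BusRd  M[L1]=0
step 24: P2: store L4 := 12  ⟶  IIMI  (L4)  txn=BusRdX  M[L4]=72
step 25: P1: store L2 := 62  ⟶  IMII  (L2)  txn=BusRdX  M[L2]=45
step 26: P1: load  L0  ⟶  SSSS  (L0)  txn=BusRd  M[L0]=56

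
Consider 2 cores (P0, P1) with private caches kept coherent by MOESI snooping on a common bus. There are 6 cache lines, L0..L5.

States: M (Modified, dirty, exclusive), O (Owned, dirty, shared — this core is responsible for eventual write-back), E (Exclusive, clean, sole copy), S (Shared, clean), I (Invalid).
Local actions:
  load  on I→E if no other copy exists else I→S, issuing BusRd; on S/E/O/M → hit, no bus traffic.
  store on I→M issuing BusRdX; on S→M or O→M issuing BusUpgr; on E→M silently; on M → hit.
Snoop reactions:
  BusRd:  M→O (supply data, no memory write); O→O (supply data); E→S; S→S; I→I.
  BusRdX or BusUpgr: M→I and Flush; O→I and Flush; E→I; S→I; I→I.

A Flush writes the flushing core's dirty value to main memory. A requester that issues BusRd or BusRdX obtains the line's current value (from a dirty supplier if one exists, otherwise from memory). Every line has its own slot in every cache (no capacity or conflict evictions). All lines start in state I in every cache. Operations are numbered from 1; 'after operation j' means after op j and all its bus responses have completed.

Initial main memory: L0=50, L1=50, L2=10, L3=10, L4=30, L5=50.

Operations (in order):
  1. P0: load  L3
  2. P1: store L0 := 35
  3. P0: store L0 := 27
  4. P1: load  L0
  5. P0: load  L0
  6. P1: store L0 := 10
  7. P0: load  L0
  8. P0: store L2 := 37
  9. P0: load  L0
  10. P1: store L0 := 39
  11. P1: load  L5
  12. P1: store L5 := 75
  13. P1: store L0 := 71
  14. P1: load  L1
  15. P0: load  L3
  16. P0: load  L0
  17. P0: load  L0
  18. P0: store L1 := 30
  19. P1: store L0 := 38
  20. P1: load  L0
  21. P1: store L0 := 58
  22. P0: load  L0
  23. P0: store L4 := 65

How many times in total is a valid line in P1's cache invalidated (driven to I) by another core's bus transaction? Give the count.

1. P0: load  L3  bus=[BusRd]  L3: P0=E P1=I  mem[L3]=10
2. P1: store L0 := 35  bus=[BusRdX]  L0: P0=I P1=M  mem[L0]=50
3. P0: store L0 := 27  bus=[BusRdX,Flush]  L0: P0=M P1=I  mem[L0]=35
4. P1: load  L0  bus=[BusRd]  L0: P0=O P1=S  mem[L0]=35
5. P0: load  L0  bus=[-]  L0: P0=O P1=S  mem[L0]=35
6. P1: store L0 := 10  bus=[BusUpgr,Flush]  L0: P0=I P1=M  mem[L0]=27
7. P0: load  L0  bus=[BusRd]  L0: P0=S P1=O  mem[L0]=27
8. P0: store L2 := 37  bus=[BusRdX]  L2: P0=M P1=I  mem[L2]=10
9. P0: load  L0  bus=[-]  L0: P0=S P1=O  mem[L0]=27
10. P1: store L0 := 39  bus=[BusUpgr]  L0: P0=I P1=M  mem[L0]=27
11. P1: load  L5  bus=[BusRd]  L5: P0=I P1=E  mem[L5]=50
12. P1: store L5 := 75  bus=[-]  L5: P0=I P1=M  mem[L5]=50
13. P1: store L0 := 71  bus=[-]  L0: P0=I P1=M  mem[L0]=27
14. P1: load  L1  bus=[BusRd]  L1: P0=I P1=E  mem[L1]=50
15. P0: load  L3  bus=[-]  L3: P0=E P1=I  mem[L3]=10
16. P0: load  L0  bus=[BusRd]  L0: P0=S P1=O  mem[L0]=27
17. P0: load  L0  bus=[-]  L0: P0=S P1=O  mem[L0]=27
18. P0: store L1 := 30  bus=[BusRdX]  L1: P0=M P1=I  mem[L1]=50
19. P1: store L0 := 38  bus=[BusUpgr]  L0: P0=I P1=M  mem[L0]=27
20. P1: load  L0  bus=[-]  L0: P0=I P1=M  mem[L0]=27
21. P1: store L0 := 58  bus=[-]  L0: P0=I P1=M  mem[L0]=27
22. P0: load  L0  bus=[BusRd]  L0: P0=S P1=O  mem[L0]=27
23. P0: store L4 := 65  bus=[BusRdX]  L4: P0=M P1=I  mem[L4]=30

invalidations = 2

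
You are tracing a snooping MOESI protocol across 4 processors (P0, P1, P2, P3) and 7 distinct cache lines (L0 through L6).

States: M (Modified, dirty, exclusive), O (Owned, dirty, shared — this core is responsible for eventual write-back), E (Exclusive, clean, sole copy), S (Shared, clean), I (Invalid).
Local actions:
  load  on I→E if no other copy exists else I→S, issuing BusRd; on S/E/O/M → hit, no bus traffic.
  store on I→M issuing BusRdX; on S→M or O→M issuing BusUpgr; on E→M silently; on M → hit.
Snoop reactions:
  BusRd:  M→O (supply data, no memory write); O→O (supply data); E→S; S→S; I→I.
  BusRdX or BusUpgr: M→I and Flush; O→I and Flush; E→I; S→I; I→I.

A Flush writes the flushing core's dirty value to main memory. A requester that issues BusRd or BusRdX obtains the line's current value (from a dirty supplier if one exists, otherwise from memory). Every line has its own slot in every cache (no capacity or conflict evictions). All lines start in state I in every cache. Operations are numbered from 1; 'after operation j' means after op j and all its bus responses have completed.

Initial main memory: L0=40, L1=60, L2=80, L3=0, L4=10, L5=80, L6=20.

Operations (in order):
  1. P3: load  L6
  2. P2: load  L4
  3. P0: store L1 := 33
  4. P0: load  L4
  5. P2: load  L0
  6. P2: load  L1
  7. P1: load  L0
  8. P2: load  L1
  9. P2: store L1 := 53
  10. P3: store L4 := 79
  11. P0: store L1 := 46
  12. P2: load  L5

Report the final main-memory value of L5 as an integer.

  op1 P3: load  L6 → I/I/I/E on L6; bus BusRd; mem=20
  op2 P2: load  L4 → I/I/E/I on L4; bus BusRd; mem=10
  op3 P0: store L1 := 33 → M/I/I/I on L1; bus BusRdX; mem=60
  op4 P0: load  L4 → S/I/S/I on L4; bus BusRd; mem=10
  op5 P2: load  L0 → I/I/E/I on L0; bus BusRd; mem=40
  op6 P2: load  L1 → O/I/S/I on L1; bus BusRd; mem=60
  op7 P1: load  L0 → I/S/S/I on L0; bus BusRd; mem=40
  op8 P2: load  L1 → O/I/S/I on L1; bus (none); mem=60
  op9 P2: store L1 := 53 → I/I/M/I on L1; bus BusUpgr Flush; mem=33
  op10 P3: store L4 := 79 → I/I/I/M on L4; bus BusRdX; mem=10
  op11 P0: store L1 := 46 → M/I/I/I on L1; bus BusRdX Flush; mem=53
  op12 P2: load  L5 → I/I/E/I on L5; bus BusRd; mem=80

memory[L5] = 80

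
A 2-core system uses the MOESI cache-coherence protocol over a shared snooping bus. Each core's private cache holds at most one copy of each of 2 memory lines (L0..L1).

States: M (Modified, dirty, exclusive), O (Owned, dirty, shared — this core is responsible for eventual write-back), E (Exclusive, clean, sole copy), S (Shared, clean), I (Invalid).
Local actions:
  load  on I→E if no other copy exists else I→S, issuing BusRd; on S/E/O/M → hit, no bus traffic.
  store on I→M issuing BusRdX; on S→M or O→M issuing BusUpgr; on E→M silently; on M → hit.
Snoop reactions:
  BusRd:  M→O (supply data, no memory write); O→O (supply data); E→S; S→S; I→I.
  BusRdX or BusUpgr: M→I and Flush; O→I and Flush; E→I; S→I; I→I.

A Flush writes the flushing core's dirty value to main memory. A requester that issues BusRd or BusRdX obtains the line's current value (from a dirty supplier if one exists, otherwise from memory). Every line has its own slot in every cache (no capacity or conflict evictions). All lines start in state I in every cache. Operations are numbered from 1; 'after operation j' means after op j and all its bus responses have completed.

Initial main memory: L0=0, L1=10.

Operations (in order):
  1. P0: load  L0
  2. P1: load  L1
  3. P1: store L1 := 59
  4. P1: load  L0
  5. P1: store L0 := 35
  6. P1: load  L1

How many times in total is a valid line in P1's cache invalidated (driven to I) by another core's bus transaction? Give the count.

invalidations = 0

step 1: P0: load  L0  ⟶  EI  (L0)  txn=BusRd  M[L0]=0
step 2: P1: load  L1  ⟶  IE  (L1)  txn=BusRd  M[L1]=10
step 3: P1: store L1 := 59  ⟶  IM  (L1)  txn=∅  M[L1]=10
step 4: P1: load  L0  ⟶  SS  (L0)  txn=BusRd  M[L0]=0
step 5: P1: store L0 := 35  ⟶  IM  (L0)  txn=BusUpgr  M[L0]=0
step 6: P1: load  L1  ⟶  IM  (L1)  txn=∅  M[L1]=10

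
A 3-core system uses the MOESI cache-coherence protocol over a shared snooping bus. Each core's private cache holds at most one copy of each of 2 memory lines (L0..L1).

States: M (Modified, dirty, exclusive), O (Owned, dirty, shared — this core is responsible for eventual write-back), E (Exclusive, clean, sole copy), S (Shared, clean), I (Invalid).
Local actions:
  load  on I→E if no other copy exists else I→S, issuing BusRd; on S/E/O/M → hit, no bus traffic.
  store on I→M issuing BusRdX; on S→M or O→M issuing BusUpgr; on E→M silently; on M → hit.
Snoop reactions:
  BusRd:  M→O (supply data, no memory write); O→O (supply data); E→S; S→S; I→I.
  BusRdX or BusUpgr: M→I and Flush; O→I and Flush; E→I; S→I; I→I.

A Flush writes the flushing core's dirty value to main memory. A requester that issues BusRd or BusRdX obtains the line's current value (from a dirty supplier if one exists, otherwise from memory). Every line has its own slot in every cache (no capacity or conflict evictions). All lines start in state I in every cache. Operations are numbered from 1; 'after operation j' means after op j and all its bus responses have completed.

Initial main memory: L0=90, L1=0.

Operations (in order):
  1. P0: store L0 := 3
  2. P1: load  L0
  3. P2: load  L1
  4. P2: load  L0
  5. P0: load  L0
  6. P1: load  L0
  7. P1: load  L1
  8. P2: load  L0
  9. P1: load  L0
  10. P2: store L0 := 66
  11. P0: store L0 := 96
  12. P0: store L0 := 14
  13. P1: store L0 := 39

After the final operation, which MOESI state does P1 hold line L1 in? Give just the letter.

  op1 P0: store L0 := 3 → M/I/I on L0; bus BusRdX; mem=90
  op2 P1: load  L0 → O/S/I on L0; bus BusRd; mem=90
  op3 P2: load  L1 → I/I/E on L1; bus BusRd; mem=0
  op4 P2: load  L0 → O/S/S on L0; bus BusRd; mem=90
  op5 P0: load  L0 → O/S/S on L0; bus (none); mem=90
  op6 P1: load  L0 → O/S/S on L0; bus (none); mem=90
  op7 P1: load  L1 → I/S/S on L1; bus BusRd; mem=0
  op8 P2: load  L0 → O/S/S on L0; bus (none); mem=90
  op9 P1: load  L0 → O/S/S on L0; bus (none); mem=90
  op10 P2: store L0 := 66 → I/I/M on L0; bus BusUpgr Flush; mem=3
  op11 P0: store L0 := 96 → M/I/I on L0; bus BusRdX Flush; mem=66
  op12 P0: store L0 := 14 → M/I/I on L0; bus (none); mem=66
  op13 P1: store L0 := 39 → I/M/I on L0; bus BusRdX Flush; mem=14

state = S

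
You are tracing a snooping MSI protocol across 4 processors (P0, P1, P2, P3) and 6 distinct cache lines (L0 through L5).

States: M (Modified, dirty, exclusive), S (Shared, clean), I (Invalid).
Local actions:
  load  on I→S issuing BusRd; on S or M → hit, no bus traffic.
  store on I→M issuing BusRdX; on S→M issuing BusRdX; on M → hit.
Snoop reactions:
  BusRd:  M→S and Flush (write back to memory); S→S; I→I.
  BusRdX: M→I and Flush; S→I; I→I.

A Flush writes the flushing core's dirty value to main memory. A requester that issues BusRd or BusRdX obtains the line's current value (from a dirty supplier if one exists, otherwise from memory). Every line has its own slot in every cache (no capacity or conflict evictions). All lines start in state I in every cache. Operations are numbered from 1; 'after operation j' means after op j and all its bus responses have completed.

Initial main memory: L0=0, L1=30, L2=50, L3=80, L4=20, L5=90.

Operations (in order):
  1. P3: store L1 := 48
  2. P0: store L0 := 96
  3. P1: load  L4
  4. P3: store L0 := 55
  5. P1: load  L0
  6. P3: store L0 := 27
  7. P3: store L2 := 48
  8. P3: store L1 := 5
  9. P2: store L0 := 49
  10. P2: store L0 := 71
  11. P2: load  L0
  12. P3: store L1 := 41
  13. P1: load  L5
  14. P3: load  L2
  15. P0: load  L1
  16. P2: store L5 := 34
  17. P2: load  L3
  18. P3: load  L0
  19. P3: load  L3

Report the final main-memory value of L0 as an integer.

memory[L0] = 71

  op1 P3: store L1 := 48 → I/I/I/M on L1; bus BusRdX; mem=30
  op2 P0: store L0 := 96 → M/I/I/I on L0; bus BusRdX; mem=0
  op3 P1: load  L4 → I/S/I/I on L4; bus BusRd; mem=20
  op4 P3: store L0 := 55 → I/I/I/M on L0; bus BusRdX Flush; mem=96
  op5 P1: load  L0 → I/S/I/S on L0; bus BusRd Flush; mem=55
  op6 P3: store L0 := 27 → I/I/I/M on L0; bus BusRdX; mem=55
  op7 P3: store L2 := 48 → I/I/I/M on L2; bus BusRdX; mem=50
  op8 P3: store L1 := 5 → I/I/I/M on L1; bus (none); mem=30
  op9 P2: store L0 := 49 → I/I/M/I on L0; bus BusRdX Flush; mem=27
  op10 P2: store L0 := 71 → I/I/M/I on L0; bus (none); mem=27
  op11 P2: load  L0 → I/I/M/I on L0; bus (none); mem=27
  op12 P3: store L1 := 41 → I/I/I/M on L1; bus (none); mem=30
  op13 P1: load  L5 → I/S/I/I on L5; bus BusRd; mem=90
  op14 P3: load  L2 → I/I/I/M on L2; bus (none); mem=50
  op15 P0: load  L1 → S/I/I/S on L1; bus BusRd Flush; mem=41
  op16 P2: store L5 := 34 → I/I/M/I on L5; bus BusRdX; mem=90
  op17 P2: load  L3 → I/I/S/I on L3; bus BusRd; mem=80
  op18 P3: load  L0 → I/I/S/S on L0; bus BusRd Flush; mem=71
  op19 P3: load  L3 → I/I/S/S on L3; bus BusRd; mem=80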